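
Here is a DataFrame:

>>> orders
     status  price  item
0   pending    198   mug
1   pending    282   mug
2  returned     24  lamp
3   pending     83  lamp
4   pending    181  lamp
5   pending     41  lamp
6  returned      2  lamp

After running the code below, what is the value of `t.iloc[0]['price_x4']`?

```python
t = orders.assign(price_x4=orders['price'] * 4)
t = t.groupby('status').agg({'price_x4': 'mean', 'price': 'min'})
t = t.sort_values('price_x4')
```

add column price_x4 = orders['price'] * 4:
     status  price  item  price_x4
0   pending    198   mug       792
1   pending    282   mug      1128
2  returned     24  lamp        96
3   pending     83  lamp       332
4   pending    181  lamp       724
5   pending     41  lamp       164
6  returned      2  lamp         8
group by status: mean(price_x4), min(price):
          price_x4  price
status                   
pending      628.0     41
returned      52.0      2
sort by price_x4:
          price_x4  price
status                   
returned      52.0      2
pending      628.0     41
Hence 52.0.

52.0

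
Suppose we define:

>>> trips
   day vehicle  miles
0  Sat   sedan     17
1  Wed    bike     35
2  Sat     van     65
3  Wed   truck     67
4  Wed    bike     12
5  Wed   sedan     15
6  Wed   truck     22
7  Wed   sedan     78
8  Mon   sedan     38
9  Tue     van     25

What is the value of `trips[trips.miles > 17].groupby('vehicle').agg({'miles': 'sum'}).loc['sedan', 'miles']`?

116

filter rows where miles > 17:
   day vehicle  miles
1  Wed    bike     35
2  Sat     van     65
3  Wed   truck     67
6  Wed   truck     22
7  Wed   sedan     78
8  Mon   sedan     38
9  Tue     van     25
group by vehicle, sum of miles:
         miles
vehicle       
bike        35
sedan      116
truck       89
van         90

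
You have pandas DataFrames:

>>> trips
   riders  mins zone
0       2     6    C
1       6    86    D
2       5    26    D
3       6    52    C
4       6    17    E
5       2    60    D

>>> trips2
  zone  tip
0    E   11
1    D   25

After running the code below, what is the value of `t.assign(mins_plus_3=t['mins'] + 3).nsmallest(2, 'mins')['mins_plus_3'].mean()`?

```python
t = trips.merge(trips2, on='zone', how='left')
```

14.5

merge on 'zone' (how='left') → 6 rows:
   riders  mins zone   tip
0       2     6    C   NaN
1       6    86    D  25.0
2       5    26    D  25.0
3       6    52    C   NaN
4       6    17    E  11.0
5       2    60    D  25.0
add column mins_plus_3 = t['mins'] + 3:
   riders  mins zone   tip  mins_plus_3
0       2     6    C   NaN            9
1       6    86    D  25.0           89
2       5    26    D  25.0           29
3       6    52    C   NaN           55
4       6    17    E  11.0           20
5       2    60    D  25.0           63
take 2 rows with smallest mins:
   riders  mins zone   tip  mins_plus_3
0       2     6    C   NaN            9
4       6    17    E  11.0           20
Hence 14.5.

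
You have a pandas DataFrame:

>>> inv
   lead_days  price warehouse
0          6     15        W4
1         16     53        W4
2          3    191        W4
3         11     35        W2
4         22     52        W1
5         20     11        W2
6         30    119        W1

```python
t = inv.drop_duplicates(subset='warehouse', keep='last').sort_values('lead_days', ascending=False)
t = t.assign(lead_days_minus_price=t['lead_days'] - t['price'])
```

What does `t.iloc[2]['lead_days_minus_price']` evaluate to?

drop duplicate warehouse (keep=last):
   lead_days  price warehouse
2          3    191        W4
5         20     11        W2
6         30    119        W1
sort by lead_days descending:
   lead_days  price warehouse
6         30    119        W1
5         20     11        W2
2          3    191        W4
add column lead_days_minus_price = t['lead_days'] - t['price']:
   lead_days  price warehouse  lead_days_minus_price
6         30    119        W1                    -89
5         20     11        W2                      9
2          3    191        W4                   -188
Finally, value at position 2, column 'lead_days_minus_price' = -188.

-188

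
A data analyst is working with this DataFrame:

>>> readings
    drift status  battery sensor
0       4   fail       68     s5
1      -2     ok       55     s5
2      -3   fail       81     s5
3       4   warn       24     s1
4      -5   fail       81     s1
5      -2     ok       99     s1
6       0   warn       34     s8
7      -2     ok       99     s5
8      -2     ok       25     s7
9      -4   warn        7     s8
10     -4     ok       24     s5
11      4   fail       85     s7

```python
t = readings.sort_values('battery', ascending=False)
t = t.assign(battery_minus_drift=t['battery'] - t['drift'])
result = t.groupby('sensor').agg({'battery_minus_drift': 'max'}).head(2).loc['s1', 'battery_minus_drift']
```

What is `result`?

sort by battery descending:
    drift status  battery sensor
5      -2     ok       99     s1
7      -2     ok       99     s5
11      4   fail       85     s7
2      -3   fail       81     s5
4      -5   fail       81     s1
0       4   fail       68     s5
1      -2     ok       55     s5
6       0   warn       34     s8
8      -2     ok       25     s7
3       4   warn       24     s1
10     -4     ok       24     s5
9      -4   warn        7     s8
add column battery_minus_drift = t['battery'] - t['drift']:
    drift status  battery sensor  battery_minus_drift
5      -2     ok       99     s1                  101
7      -2     ok       99     s5                  101
11      4   fail       85     s7                   81
2      -3   fail       81     s5                   84
4      -5   fail       81     s1                   86
0       4   fail       68     s5                   64
1      -2     ok       55     s5                   57
6       0   warn       34     s8                   34
8      -2     ok       25     s7                   27
3       4   warn       24     s1                   20
10     -4     ok       24     s5                   28
9      -4   warn        7     s8                   11
group by sensor, max of battery_minus_drift:
        battery_minus_drift
sensor                     
s1                      101
s5                      101
s7                       81
s8                       34
take first 2 rows:
        battery_minus_drift
sensor                     
s1                      101
s5                      101

101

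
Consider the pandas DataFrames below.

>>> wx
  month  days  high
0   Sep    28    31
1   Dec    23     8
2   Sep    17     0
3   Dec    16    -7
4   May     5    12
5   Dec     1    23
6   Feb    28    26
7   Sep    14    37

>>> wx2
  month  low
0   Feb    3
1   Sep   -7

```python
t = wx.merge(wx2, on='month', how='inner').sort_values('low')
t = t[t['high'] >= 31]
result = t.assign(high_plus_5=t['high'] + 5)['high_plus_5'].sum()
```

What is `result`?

merge on 'month' (how='inner') → 4 rows:
  month  days  high  low
0   Sep    28    31   -7
1   Sep    17     0   -7
2   Feb    28    26    3
3   Sep    14    37   -7
sort by low:
  month  days  high  low
0   Sep    28    31   -7
1   Sep    17     0   -7
3   Sep    14    37   -7
2   Feb    28    26    3
filter rows where high >= 31:
  month  days  high  low
0   Sep    28    31   -7
3   Sep    14    37   -7
add column high_plus_5 = t['high'] + 5:
  month  days  high  low  high_plus_5
0   Sep    28    31   -7           36
3   Sep    14    37   -7           42
Reading off the sum of column 'high_plus_5', we get 78.

78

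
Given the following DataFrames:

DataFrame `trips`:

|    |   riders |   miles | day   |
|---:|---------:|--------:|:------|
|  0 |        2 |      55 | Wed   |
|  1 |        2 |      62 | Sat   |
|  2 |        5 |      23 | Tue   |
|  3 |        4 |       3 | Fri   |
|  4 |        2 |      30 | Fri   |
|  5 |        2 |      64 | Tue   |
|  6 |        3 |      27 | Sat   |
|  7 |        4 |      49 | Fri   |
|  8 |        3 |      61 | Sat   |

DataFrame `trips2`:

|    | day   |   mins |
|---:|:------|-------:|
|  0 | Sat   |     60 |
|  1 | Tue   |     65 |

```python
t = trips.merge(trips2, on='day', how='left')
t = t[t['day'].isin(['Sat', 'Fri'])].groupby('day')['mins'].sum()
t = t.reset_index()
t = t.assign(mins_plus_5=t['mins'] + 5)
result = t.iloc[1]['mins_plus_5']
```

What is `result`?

merge on 'day' (how='left') → 9 rows:
   riders  miles  day  mins
0       2     55  Wed   NaN
1       2     62  Sat  60.0
2       5     23  Tue  65.0
3       4      3  Fri   NaN
4       2     30  Fri   NaN
5       2     64  Tue  65.0
6       3     27  Sat  60.0
7       4     49  Fri   NaN
8       3     61  Sat  60.0
filter rows where day in ['Sat', 'Fri']:
   riders  miles  day  mins
1       2     62  Sat  60.0
3       4      3  Fri   NaN
4       2     30  Fri   NaN
6       3     27  Sat  60.0
7       4     49  Fri   NaN
8       3     61  Sat  60.0
group by day, sum of mins:
day
Fri      0.0
Sat    180.0
Name: mins, dtype: float64
reset_index():
   day   mins
0  Fri    0.0
1  Sat  180.0
add column mins_plus_5 = t['mins'] + 5:
   day   mins  mins_plus_5
0  Fri    0.0          5.0
1  Sat  180.0        185.0

185.0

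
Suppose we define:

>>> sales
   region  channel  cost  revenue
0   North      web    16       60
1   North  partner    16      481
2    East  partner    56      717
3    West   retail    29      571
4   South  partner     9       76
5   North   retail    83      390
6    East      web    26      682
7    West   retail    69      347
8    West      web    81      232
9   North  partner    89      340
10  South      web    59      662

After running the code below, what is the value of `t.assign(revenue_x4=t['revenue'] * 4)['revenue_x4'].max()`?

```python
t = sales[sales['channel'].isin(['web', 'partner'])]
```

2868

filter rows where channel in ['web', 'partner']:
   region  channel  cost  revenue
0   North      web    16       60
1   North  partner    16      481
2    East  partner    56      717
4   South  partner     9       76
6    East      web    26      682
8    West      web    81      232
9   North  partner    89      340
10  South      web    59      662
add column revenue_x4 = t['revenue'] * 4:
   region  channel  cost  revenue  revenue_x4
0   North      web    16       60         240
1   North  partner    16      481        1924
2    East  partner    56      717        2868
4   South  partner     9       76         304
6    East      web    26      682        2728
8    West      web    81      232         928
9   North  partner    89      340        1360
10  South      web    59      662        2648
max of column 'revenue_x4' → 2868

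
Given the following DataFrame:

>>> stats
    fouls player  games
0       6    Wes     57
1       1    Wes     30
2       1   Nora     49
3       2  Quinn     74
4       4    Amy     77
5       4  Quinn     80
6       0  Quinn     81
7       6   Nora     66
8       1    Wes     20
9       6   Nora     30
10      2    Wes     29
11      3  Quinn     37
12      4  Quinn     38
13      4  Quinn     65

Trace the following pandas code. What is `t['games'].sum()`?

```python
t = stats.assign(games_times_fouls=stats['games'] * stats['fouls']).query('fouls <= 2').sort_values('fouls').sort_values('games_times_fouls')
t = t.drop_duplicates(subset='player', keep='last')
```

add column games_times_fouls = stats['games'] * stats['fouls']:
    fouls player  games  games_times_fouls
0       6    Wes     57                342
1       1    Wes     30                 30
2       1   Nora     49                 49
3       2  Quinn     74                148
4       4    Amy     77                308
5       4  Quinn     80                320
6       0  Quinn     81                  0
7       6   Nora     66                396
8       1    Wes     20                 20
9       6   Nora     30                180
10      2    Wes     29                 58
11      3  Quinn     37                111
12      4  Quinn     38                152
13      4  Quinn     65                260
filter rows where fouls <= 2:
    fouls player  games  games_times_fouls
1       1    Wes     30                 30
2       1   Nora     49                 49
3       2  Quinn     74                148
6       0  Quinn     81                  0
8       1    Wes     20                 20
10      2    Wes     29                 58
sort by fouls:
    fouls player  games  games_times_fouls
6       0  Quinn     81                  0
1       1    Wes     30                 30
2       1   Nora     49                 49
8       1    Wes     20                 20
3       2  Quinn     74                148
10      2    Wes     29                 58
sort by games_times_fouls:
    fouls player  games  games_times_fouls
6       0  Quinn     81                  0
8       1    Wes     20                 20
1       1    Wes     30                 30
2       1   Nora     49                 49
10      2    Wes     29                 58
3       2  Quinn     74                148
drop duplicate player (keep=last):
    fouls player  games  games_times_fouls
2       1   Nora     49                 49
10      2    Wes     29                 58
3       2  Quinn     74                148
Then the sum of column 'games': 152

152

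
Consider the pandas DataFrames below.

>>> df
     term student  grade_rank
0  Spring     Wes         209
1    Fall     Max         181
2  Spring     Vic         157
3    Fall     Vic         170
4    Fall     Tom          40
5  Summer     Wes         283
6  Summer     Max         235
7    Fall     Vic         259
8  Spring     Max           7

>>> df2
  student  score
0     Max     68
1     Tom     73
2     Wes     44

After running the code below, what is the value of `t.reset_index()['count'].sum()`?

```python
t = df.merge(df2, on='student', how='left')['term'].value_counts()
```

9

merge on 'student' (how='left') → 9 rows:
     term student  grade_rank  score
0  Spring     Wes         209   44.0
1    Fall     Max         181   68.0
2  Spring     Vic         157    NaN
3    Fall     Vic         170    NaN
4    Fall     Tom          40   73.0
5  Summer     Wes         283   44.0
6  Summer     Max         235   68.0
7    Fall     Vic         259    NaN
8  Spring     Max           7   68.0
value_counts of term:
term
Fall      4
Spring    3
Summer    2
Name: count, dtype: int64
reset_index():
     term  count
0    Fall      4
1  Spring      3
2  Summer      2
Finally, sum of column 'count' = 9.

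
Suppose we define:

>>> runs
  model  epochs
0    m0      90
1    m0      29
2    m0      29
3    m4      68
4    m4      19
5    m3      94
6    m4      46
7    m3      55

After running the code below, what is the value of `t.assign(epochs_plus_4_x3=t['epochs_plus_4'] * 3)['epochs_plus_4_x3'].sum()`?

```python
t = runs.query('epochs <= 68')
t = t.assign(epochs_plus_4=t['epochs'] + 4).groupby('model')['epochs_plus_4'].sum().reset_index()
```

filter rows where epochs <= 68:
  model  epochs
1    m0      29
2    m0      29
3    m4      68
4    m4      19
6    m4      46
7    m3      55
add column epochs_plus_4 = t['epochs'] + 4:
  model  epochs  epochs_plus_4
1    m0      29             33
2    m0      29             33
3    m4      68             72
4    m4      19             23
6    m4      46             50
7    m3      55             59
group by model, sum of epochs_plus_4:
model
m0     66
m3     59
m4    145
Name: epochs_plus_4, dtype: int64
reset_index():
  model  epochs_plus_4
0    m0             66
1    m3             59
2    m4            145
add column epochs_plus_4_x3 = t['epochs_plus_4'] * 3:
  model  epochs_plus_4  epochs_plus_4_x3
0    m0             66               198
1    m3             59               177
2    m4            145               435
Reading off the sum of column 'epochs_plus_4_x3', we get 810.

810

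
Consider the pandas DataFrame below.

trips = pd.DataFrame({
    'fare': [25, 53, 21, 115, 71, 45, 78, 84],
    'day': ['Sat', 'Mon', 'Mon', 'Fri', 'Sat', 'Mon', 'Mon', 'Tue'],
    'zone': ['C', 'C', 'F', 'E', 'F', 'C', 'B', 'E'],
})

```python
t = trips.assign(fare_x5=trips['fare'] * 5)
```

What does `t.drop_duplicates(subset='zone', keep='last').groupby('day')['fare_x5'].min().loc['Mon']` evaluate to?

225

add column fare_x5 = trips['fare'] * 5:
   fare  day zone  fare_x5
0    25  Sat    C      125
1    53  Mon    C      265
2    21  Mon    F      105
3   115  Fri    E      575
4    71  Sat    F      355
5    45  Mon    C      225
6    78  Mon    B      390
7    84  Tue    E      420
drop duplicate zone (keep=last):
   fare  day zone  fare_x5
4    71  Sat    F      355
5    45  Mon    C      225
6    78  Mon    B      390
7    84  Tue    E      420
group by day, min of fare_x5:
day
Mon    225
Sat    355
Tue    420
Name: fare_x5, dtype: int64
The value at index 'Mon' is 225.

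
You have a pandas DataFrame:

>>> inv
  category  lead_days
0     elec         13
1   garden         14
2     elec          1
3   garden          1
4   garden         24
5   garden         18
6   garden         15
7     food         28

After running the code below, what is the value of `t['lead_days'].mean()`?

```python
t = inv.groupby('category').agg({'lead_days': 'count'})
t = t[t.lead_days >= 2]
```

3.5

group by category, count of lead_days:
          lead_days
category           
elec              2
food              1
garden            5
filter rows where lead_days >= 2:
          lead_days
category           
elec              2
garden            5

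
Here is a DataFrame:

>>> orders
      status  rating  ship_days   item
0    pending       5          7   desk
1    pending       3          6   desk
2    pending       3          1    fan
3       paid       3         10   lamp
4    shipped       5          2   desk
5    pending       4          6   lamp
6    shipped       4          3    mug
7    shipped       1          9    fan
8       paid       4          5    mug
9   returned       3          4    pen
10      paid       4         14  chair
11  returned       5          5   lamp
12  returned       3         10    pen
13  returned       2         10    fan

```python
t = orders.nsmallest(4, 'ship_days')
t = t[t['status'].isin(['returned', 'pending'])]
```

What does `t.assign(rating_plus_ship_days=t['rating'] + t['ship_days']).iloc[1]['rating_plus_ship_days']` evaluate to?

7

take 4 rows with smallest ship_days:
     status  rating  ship_days  item
2   pending       3          1   fan
4   shipped       5          2  desk
6   shipped       4          3   mug
9  returned       3          4   pen
filter rows where status in ['returned', 'pending']:
     status  rating  ship_days item
2   pending       3          1  fan
9  returned       3          4  pen
add column rating_plus_ship_days = t['rating'] + t['ship_days']:
     status  rating  ship_days item  rating_plus_ship_days
2   pending       3          1  fan                      4
9  returned       3          4  pen                      7
value at position 1, column 'rating_plus_ship_days' → 7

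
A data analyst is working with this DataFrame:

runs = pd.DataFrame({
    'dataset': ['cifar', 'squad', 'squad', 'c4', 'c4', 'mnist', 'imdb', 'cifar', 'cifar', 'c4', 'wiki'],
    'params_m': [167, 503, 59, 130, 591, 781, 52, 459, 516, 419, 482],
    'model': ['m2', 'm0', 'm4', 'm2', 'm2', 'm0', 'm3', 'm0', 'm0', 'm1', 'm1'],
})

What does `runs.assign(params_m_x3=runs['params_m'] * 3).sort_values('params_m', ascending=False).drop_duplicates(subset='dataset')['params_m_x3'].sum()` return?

8775

add column params_m_x3 = runs['params_m'] * 3:
   dataset  params_m model  params_m_x3
0    cifar       167    m2          501
1    squad       503    m0         1509
2    squad        59    m4          177
3       c4       130    m2          390
4       c4       591    m2         1773
5    mnist       781    m0         2343
6     imdb        52    m3          156
7    cifar       459    m0         1377
8    cifar       516    m0         1548
9       c4       419    m1         1257
10    wiki       482    m1         1446
sort by params_m descending:
   dataset  params_m model  params_m_x3
5    mnist       781    m0         2343
4       c4       591    m2         1773
8    cifar       516    m0         1548
1    squad       503    m0         1509
10    wiki       482    m1         1446
7    cifar       459    m0         1377
9       c4       419    m1         1257
0    cifar       167    m2          501
3       c4       130    m2          390
2    squad        59    m4          177
6     imdb        52    m3          156
drop duplicate dataset (keep=first):
   dataset  params_m model  params_m_x3
5    mnist       781    m0         2343
4       c4       591    m2         1773
8    cifar       516    m0         1548
1    squad       503    m0         1509
10    wiki       482    m1         1446
6     imdb        52    m3          156
Finally, sum of column 'params_m_x3' = 8775.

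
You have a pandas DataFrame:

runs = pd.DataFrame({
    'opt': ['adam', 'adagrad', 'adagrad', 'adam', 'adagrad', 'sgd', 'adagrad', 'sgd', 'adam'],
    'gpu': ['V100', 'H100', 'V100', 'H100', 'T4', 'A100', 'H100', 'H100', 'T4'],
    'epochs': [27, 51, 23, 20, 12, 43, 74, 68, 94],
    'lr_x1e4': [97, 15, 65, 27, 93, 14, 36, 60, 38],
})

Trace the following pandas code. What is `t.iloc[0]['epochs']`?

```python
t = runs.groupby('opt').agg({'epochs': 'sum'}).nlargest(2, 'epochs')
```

group by opt, sum of epochs:
         epochs
opt            
adagrad     160
adam        141
sgd         111
take 2 rows with largest epochs:
         epochs
opt            
adagrad     160
adam        141
Reading off the value at position 0, column 'epochs', we get 160.

160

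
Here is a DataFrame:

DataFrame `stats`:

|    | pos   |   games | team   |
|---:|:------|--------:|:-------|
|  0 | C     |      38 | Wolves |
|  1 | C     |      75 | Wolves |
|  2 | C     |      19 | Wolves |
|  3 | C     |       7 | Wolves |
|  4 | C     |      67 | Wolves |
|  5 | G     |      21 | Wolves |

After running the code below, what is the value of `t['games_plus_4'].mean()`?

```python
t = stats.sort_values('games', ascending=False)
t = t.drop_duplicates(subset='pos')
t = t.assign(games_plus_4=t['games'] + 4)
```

sort by games descending:
  pos  games    team
1   C     75  Wolves
4   C     67  Wolves
0   C     38  Wolves
5   G     21  Wolves
2   C     19  Wolves
3   C      7  Wolves
drop duplicate pos (keep=first):
  pos  games    team
1   C     75  Wolves
5   G     21  Wolves
add column games_plus_4 = t['games'] + 4:
  pos  games    team  games_plus_4
1   C     75  Wolves            79
5   G     21  Wolves            25
Taking the mean of column 'games_plus_4' gives 52.0.

52.0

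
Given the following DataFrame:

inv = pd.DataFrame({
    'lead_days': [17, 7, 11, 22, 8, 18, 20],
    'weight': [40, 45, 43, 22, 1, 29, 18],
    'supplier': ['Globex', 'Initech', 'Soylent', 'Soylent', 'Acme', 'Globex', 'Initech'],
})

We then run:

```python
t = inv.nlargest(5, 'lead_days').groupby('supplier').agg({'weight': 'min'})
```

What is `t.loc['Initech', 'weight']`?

18

take 5 rows with largest lead_days:
   lead_days  weight supplier
3         22      22  Soylent
6         20      18  Initech
5         18      29   Globex
0         17      40   Globex
2         11      43  Soylent
group by supplier, min of weight:
          weight
supplier        
Globex        29
Initech       18
Soylent       22
Then the value at row 'Initech', column 'weight': 18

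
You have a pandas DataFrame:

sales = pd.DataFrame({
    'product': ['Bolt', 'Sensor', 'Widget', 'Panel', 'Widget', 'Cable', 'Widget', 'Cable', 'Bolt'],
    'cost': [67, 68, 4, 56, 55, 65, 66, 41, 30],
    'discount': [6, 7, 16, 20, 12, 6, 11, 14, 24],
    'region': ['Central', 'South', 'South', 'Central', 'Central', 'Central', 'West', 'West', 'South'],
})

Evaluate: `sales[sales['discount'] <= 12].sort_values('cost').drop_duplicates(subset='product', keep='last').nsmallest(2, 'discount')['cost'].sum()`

filter rows where discount <= 12:
  product  cost  discount   region
0    Bolt    67         6  Central
1  Sensor    68         7    South
4  Widget    55        12  Central
5   Cable    65         6  Central
6  Widget    66        11     West
sort by cost:
  product  cost  discount   region
4  Widget    55        12  Central
5   Cable    65         6  Central
6  Widget    66        11     West
0    Bolt    67         6  Central
1  Sensor    68         7    South
drop duplicate product (keep=last):
  product  cost  discount   region
5   Cable    65         6  Central
6  Widget    66        11     West
0    Bolt    67         6  Central
1  Sensor    68         7    South
take 2 rows with smallest discount:
  product  cost  discount   region
5   Cable    65         6  Central
0    Bolt    67         6  Central
Taking the sum of column 'cost' gives 132.

132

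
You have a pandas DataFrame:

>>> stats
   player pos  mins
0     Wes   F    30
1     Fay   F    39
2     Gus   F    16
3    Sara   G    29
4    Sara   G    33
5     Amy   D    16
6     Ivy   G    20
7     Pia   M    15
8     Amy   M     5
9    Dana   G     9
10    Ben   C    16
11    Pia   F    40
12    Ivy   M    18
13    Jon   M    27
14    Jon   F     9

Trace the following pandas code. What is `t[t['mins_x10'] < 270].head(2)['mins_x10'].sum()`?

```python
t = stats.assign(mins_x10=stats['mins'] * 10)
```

320

add column mins_x10 = stats['mins'] * 10:
   player pos  mins  mins_x10
0     Wes   F    30       300
1     Fay   F    39       390
2     Gus   F    16       160
3    Sara   G    29       290
4    Sara   G    33       330
5     Amy   D    16       160
6     Ivy   G    20       200
7     Pia   M    15       150
8     Amy   M     5        50
9    Dana   G     9        90
10    Ben   C    16       160
11    Pia   F    40       400
12    Ivy   M    18       180
13    Jon   M    27       270
14    Jon   F     9        90
filter rows where mins_x10 < 270:
   player pos  mins  mins_x10
2     Gus   F    16       160
5     Amy   D    16       160
6     Ivy   G    20       200
7     Pia   M    15       150
8     Amy   M     5        50
9    Dana   G     9        90
10    Ben   C    16       160
12    Ivy   M    18       180
14    Jon   F     9        90
take first 2 rows:
  player pos  mins  mins_x10
2    Gus   F    16       160
5    Amy   D    16       160
The sum of column 'mins_x10' is 320.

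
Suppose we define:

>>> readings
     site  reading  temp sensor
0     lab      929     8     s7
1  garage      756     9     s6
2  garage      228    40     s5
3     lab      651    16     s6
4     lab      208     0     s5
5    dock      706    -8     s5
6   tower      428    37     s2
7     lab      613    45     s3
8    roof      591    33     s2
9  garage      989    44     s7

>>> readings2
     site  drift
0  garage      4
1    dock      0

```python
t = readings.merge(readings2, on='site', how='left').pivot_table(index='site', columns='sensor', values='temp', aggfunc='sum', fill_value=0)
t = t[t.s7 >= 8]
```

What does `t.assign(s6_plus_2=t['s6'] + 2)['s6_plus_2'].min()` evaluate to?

merge on 'site' (how='left') → 10 rows:
     site  reading  temp sensor  drift
0     lab      929     8     s7    NaN
1  garage      756     9     s6    4.0
2  garage      228    40     s5    4.0
3     lab      651    16     s6    NaN
4     lab      208     0     s5    NaN
5    dock      706    -8     s5    0.0
6   tower      428    37     s2    NaN
7     lab      613    45     s3    NaN
8    roof      591    33     s2    NaN
9  garage      989    44     s7    4.0
pivot: rows=site, cols=sensor, sum(temp):
sensor  s2  s3  s5  s6  s7
site                      
dock     0   0  -8   0   0
garage   0   0  40   9  44
lab      0  45   0  16   8
roof    33   0   0   0   0
tower   37   0   0   0   0
filter rows where s7 >= 8:
sensor  s2  s3  s5  s6  s7
site                      
garage   0   0  40   9  44
lab      0  45   0  16   8
add column s6_plus_2 = t['s6'] + 2:
sensor  s2  s3  s5  s6  s7  s6_plus_2
site                                 
garage   0   0  40   9  44         11
lab      0  45   0  16   8         18
Finally, min of column 's6_plus_2' = 11.

11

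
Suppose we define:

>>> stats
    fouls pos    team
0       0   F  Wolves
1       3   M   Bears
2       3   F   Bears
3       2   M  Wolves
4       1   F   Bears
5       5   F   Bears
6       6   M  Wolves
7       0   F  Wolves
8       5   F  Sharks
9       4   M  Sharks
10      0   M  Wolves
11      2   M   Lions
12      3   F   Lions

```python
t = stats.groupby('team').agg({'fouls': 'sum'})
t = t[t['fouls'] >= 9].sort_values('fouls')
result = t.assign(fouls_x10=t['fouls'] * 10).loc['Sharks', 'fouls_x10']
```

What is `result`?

90

group by team, sum of fouls:
        fouls
team         
Bears      12
Lions       5
Sharks      9
Wolves      8
filter rows where fouls >= 9:
        fouls
team         
Bears      12
Sharks      9
sort by fouls:
        fouls
team         
Sharks      9
Bears      12
add column fouls_x10 = t['fouls'] * 10:
        fouls  fouls_x10
team                    
Sharks      9         90
Bears      12        120
value at row 'Sharks', column 'fouls_x10' → 90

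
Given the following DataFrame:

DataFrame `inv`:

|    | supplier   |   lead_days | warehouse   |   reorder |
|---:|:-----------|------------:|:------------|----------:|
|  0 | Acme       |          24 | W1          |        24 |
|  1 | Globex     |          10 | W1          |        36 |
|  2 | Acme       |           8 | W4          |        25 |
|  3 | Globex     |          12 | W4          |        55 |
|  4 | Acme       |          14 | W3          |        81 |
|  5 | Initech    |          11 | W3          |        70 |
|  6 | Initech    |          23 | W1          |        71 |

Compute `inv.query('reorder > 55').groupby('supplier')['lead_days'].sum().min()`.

filter rows where reorder > 55:
  supplier  lead_days warehouse  reorder
4     Acme         14        W3       81
5  Initech         11        W3       70
6  Initech         23        W1       71
group by supplier, sum of lead_days:
supplier
Acme       14
Initech    34
Name: lead_days, dtype: int64

14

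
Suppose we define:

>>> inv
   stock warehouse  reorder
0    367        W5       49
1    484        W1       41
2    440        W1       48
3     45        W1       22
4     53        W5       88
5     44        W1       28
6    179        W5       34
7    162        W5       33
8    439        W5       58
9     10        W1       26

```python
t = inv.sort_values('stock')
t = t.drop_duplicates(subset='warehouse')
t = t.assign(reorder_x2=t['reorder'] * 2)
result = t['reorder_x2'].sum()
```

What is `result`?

sort by stock:
   stock warehouse  reorder
9     10        W1       26
5     44        W1       28
3     45        W1       22
4     53        W5       88
7    162        W5       33
6    179        W5       34
0    367        W5       49
8    439        W5       58
2    440        W1       48
1    484        W1       41
drop duplicate warehouse (keep=first):
   stock warehouse  reorder
9     10        W1       26
4     53        W5       88
add column reorder_x2 = t['reorder'] * 2:
   stock warehouse  reorder  reorder_x2
9     10        W1       26          52
4     53        W5       88         176
Finally, sum of column 'reorder_x2' = 228.

228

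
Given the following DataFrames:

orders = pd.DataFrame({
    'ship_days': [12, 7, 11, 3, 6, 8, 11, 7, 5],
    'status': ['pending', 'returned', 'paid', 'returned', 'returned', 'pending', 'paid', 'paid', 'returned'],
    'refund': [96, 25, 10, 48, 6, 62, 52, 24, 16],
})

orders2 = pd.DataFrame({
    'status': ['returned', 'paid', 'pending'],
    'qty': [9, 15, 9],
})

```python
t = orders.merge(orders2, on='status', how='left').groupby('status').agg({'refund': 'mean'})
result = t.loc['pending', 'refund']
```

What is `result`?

79.0

merge on 'status' (how='left') → 9 rows:
   ship_days    status  refund  qty
0         12   pending      96    9
1          7  returned      25    9
2         11      paid      10   15
3          3  returned      48    9
4          6  returned       6    9
5          8   pending      62    9
6         11      paid      52   15
7          7      paid      24   15
8          5  returned      16    9
group by status, mean of refund:
             refund
status             
paid      28.666667
pending   79.000000
returned  23.750000
value at row 'pending', column 'refund' → 79.0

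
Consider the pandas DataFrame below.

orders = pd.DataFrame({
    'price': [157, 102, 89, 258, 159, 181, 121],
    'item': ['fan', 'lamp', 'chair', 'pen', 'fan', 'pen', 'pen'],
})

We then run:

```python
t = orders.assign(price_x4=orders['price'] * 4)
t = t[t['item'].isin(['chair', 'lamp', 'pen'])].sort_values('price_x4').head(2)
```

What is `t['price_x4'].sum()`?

764

add column price_x4 = orders['price'] * 4:
   price   item  price_x4
0    157    fan       628
1    102   lamp       408
2     89  chair       356
3    258    pen      1032
4    159    fan       636
5    181    pen       724
6    121    pen       484
filter rows where item in ['chair', 'lamp', 'pen']:
   price   item  price_x4
1    102   lamp       408
2     89  chair       356
3    258    pen      1032
5    181    pen       724
6    121    pen       484
sort by price_x4:
   price   item  price_x4
2     89  chair       356
1    102   lamp       408
6    121    pen       484
5    181    pen       724
3    258    pen      1032
take first 2 rows:
   price   item  price_x4
2     89  chair       356
1    102   lamp       408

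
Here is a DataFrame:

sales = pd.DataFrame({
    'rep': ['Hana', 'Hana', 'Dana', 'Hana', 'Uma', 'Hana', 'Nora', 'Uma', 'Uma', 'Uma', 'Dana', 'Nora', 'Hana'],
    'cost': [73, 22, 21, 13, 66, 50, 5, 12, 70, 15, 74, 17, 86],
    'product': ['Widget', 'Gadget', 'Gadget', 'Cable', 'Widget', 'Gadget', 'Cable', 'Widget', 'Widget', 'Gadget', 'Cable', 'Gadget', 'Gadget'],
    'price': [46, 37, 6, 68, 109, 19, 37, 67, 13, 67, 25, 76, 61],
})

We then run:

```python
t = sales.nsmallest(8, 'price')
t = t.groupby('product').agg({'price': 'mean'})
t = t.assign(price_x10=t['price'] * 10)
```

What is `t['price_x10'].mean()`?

304.166666667

take 8 rows with smallest price:
     rep  cost product  price
2   Dana    21  Gadget      6
8    Uma    70  Widget     13
5   Hana    50  Gadget     19
10  Dana    74   Cable     25
1   Hana    22  Gadget     37
6   Nora     5   Cable     37
0   Hana    73  Widget     46
12  Hana    86  Gadget     61
group by product, mean of price:
         price
product       
Cable    31.00
Gadget   30.75
Widget   29.50
add column price_x10 = t['price'] * 10:
         price  price_x10
product                  
Cable    31.00      310.0
Gadget   30.75      307.5
Widget   29.50      295.0
Finally, mean of column 'price_x10' = 304.166666667.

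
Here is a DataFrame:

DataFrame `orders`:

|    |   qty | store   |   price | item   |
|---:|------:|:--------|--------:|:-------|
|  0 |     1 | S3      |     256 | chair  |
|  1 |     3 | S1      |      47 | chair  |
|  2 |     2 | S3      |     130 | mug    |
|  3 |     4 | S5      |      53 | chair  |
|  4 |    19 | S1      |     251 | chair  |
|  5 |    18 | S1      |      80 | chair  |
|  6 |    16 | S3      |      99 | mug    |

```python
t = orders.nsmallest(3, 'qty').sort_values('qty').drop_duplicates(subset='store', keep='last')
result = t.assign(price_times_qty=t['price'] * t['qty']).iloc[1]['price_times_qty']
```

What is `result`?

141

take 3 rows with smallest qty:
   qty store  price   item
0    1    S3    256  chair
2    2    S3    130    mug
1    3    S1     47  chair
sort by qty:
   qty store  price   item
0    1    S3    256  chair
2    2    S3    130    mug
1    3    S1     47  chair
drop duplicate store (keep=last):
   qty store  price   item
2    2    S3    130    mug
1    3    S1     47  chair
add column price_times_qty = t['price'] * t['qty']:
   qty store  price   item  price_times_qty
2    2    S3    130    mug              260
1    3    S1     47  chair              141
value at position 1, column 'price_times_qty' → 141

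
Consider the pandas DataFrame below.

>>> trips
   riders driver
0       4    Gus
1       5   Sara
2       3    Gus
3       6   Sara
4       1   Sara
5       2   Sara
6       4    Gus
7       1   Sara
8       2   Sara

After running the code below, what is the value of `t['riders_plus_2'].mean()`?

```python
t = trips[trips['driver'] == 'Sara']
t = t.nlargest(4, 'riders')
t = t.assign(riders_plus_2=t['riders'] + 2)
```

filter rows where driver == 'Sara':
   riders driver
1       5   Sara
3       6   Sara
4       1   Sara
5       2   Sara
7       1   Sara
8       2   Sara
take 4 rows with largest riders:
   riders driver
3       6   Sara
1       5   Sara
5       2   Sara
8       2   Sara
add column riders_plus_2 = t['riders'] + 2:
   riders driver  riders_plus_2
3       6   Sara              8
1       5   Sara              7
5       2   Sara              4
8       2   Sara              4
mean of column 'riders_plus_2' → 5.75

5.75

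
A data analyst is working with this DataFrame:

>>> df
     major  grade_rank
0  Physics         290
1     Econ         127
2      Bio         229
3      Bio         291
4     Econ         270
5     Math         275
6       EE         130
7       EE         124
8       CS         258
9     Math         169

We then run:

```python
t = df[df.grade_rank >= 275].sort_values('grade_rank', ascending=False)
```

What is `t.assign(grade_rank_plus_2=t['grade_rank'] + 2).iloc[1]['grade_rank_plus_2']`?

292

filter rows where grade_rank >= 275:
     major  grade_rank
0  Physics         290
3      Bio         291
5     Math         275
sort by grade_rank descending:
     major  grade_rank
3      Bio         291
0  Physics         290
5     Math         275
add column grade_rank_plus_2 = t['grade_rank'] + 2:
     major  grade_rank  grade_rank_plus_2
3      Bio         291                293
0  Physics         290                292
5     Math         275                277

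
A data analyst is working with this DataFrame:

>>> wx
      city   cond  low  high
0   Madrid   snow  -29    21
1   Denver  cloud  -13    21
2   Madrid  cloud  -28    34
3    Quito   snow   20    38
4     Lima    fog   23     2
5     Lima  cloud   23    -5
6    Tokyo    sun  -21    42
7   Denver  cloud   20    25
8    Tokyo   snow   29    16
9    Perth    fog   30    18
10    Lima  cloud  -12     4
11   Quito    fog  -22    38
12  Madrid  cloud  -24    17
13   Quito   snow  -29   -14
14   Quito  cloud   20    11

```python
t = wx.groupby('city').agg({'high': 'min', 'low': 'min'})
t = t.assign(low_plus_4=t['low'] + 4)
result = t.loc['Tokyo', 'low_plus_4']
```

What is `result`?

group by city: min(high), min(low):
        high  low
city             
Denver    21  -13
Lima      -5  -12
Madrid    17  -29
Perth     18   30
Quito    -14  -29
Tokyo     16  -21
add column low_plus_4 = t['low'] + 4:
        high  low  low_plus_4
city                         
Denver    21  -13          -9
Lima      -5  -12          -8
Madrid    17  -29         -25
Perth     18   30          34
Quito    -14  -29         -25
Tokyo     16  -21         -17
Taking the value at row 'Tokyo', column 'low_plus_4' gives -17.

-17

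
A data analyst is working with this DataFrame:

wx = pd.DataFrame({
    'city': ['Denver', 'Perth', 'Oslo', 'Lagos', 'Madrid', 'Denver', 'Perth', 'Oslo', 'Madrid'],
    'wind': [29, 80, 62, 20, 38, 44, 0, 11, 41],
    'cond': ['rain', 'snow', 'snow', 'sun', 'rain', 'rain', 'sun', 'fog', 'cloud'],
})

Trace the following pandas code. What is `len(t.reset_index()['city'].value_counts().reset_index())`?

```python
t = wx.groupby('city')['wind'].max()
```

group by city, max of wind:
city
Denver    44
Lagos     20
Madrid    41
Oslo      62
Perth     80
Name: wind, dtype: int64
reset_index():
     city  wind
0  Denver    44
1   Lagos    20
2  Madrid    41
3    Oslo    62
4   Perth    80
value_counts of city:
city
Denver    1
Lagos     1
Madrid    1
Oslo      1
Perth     1
Name: count, dtype: int64
reset_index():
     city  count
0  Denver      1
1   Lagos      1
2  Madrid      1
3    Oslo      1
4   Perth      1
So reset_index()) = 5.

5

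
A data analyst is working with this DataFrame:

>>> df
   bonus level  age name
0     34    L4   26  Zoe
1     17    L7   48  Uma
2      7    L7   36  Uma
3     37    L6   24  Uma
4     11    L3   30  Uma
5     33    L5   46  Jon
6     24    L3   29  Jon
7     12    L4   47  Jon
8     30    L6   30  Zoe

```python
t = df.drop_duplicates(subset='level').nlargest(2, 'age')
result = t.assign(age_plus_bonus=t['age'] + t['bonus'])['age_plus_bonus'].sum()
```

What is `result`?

drop duplicate level (keep=first):
   bonus level  age name
0     34    L4   26  Zoe
1     17    L7   48  Uma
3     37    L6   24  Uma
4     11    L3   30  Uma
5     33    L5   46  Jon
take 2 rows with largest age:
   bonus level  age name
1     17    L7   48  Uma
5     33    L5   46  Jon
add column age_plus_bonus = t['age'] + t['bonus']:
   bonus level  age name  age_plus_bonus
1     17    L7   48  Uma              65
5     33    L5   46  Jon              79
Taking the sum of column 'age_plus_bonus' gives 144.

144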